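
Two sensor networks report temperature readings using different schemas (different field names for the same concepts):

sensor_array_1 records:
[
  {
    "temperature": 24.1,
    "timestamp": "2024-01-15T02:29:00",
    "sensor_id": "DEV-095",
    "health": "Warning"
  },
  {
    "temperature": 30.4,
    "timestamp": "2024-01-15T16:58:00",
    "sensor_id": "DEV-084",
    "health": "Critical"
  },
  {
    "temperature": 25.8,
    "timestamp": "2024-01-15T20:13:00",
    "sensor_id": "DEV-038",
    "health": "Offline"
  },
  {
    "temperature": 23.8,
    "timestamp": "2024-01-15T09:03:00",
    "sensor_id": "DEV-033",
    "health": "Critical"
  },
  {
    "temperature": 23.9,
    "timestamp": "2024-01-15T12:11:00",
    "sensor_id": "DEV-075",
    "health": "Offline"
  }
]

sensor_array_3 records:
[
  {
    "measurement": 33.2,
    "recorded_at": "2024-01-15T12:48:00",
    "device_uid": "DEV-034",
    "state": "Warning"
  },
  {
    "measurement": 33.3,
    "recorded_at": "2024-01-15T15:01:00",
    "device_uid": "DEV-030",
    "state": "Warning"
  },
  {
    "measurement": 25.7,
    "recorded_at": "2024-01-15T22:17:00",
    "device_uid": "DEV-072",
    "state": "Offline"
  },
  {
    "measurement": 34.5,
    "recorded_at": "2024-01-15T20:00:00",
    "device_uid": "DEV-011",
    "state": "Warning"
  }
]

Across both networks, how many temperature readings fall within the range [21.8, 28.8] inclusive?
5

Schema mapping: "temperature" (sensor_array_1) = "measurement" (sensor_array_3) = temperature

Readings in [21.8, 28.8] from sensor_array_1: 4
Readings in [21.8, 28.8] from sensor_array_3: 1

Total count: 4 + 1 = 5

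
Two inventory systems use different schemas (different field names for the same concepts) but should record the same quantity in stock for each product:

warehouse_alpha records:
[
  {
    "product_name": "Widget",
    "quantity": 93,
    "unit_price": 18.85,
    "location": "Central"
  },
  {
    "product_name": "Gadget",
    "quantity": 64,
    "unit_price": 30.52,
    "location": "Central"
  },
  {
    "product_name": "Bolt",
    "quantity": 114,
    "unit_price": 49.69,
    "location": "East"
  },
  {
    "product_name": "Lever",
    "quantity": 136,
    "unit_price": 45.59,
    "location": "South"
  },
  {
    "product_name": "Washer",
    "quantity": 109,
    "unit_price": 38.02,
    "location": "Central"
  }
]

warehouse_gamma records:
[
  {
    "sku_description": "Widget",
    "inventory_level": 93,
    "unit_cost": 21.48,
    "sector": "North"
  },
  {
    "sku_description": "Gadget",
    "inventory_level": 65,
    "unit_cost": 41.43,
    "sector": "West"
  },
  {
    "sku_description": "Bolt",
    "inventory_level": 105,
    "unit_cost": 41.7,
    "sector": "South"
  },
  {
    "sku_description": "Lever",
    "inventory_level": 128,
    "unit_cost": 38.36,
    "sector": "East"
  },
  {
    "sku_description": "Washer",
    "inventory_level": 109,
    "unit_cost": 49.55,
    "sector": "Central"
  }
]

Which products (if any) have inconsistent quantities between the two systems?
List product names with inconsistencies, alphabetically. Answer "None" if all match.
Bolt, Gadget, Lever

Schema mappings:
- "product_name" (warehouse_alpha) = "sku_description" (warehouse_gamma) = product name
- "quantity" (warehouse_alpha) = "inventory_level" (warehouse_gamma) = quantity

Comparison:
  Widget: 93 vs 93 - MATCH
  Gadget: 64 vs 65 - MISMATCH
  Bolt: 114 vs 105 - MISMATCH
  Lever: 136 vs 128 - MISMATCH
  Washer: 109 vs 109 - MATCH

Products with inconsistencies: Bolt, Gadget, Lever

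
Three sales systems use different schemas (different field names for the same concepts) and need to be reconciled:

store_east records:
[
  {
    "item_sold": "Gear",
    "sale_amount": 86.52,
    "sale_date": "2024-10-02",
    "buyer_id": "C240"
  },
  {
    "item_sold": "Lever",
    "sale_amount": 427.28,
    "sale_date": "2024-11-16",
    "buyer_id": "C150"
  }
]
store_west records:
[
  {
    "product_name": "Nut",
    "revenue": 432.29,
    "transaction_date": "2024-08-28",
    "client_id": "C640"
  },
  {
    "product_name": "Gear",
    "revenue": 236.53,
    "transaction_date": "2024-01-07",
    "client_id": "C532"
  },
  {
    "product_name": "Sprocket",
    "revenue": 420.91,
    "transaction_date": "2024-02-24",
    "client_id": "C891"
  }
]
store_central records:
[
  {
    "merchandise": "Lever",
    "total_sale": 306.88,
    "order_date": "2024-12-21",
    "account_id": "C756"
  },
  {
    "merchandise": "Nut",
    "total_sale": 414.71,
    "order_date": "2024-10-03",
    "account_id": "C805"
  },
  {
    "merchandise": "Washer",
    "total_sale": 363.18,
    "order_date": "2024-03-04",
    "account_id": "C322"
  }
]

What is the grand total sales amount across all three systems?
2688.3

Schema reconciliation - all amount fields map to sale amount:

store_east (sale_amount): 513.8
store_west (revenue): 1089.73
store_central (total_sale): 1084.77

Grand total: 2688.3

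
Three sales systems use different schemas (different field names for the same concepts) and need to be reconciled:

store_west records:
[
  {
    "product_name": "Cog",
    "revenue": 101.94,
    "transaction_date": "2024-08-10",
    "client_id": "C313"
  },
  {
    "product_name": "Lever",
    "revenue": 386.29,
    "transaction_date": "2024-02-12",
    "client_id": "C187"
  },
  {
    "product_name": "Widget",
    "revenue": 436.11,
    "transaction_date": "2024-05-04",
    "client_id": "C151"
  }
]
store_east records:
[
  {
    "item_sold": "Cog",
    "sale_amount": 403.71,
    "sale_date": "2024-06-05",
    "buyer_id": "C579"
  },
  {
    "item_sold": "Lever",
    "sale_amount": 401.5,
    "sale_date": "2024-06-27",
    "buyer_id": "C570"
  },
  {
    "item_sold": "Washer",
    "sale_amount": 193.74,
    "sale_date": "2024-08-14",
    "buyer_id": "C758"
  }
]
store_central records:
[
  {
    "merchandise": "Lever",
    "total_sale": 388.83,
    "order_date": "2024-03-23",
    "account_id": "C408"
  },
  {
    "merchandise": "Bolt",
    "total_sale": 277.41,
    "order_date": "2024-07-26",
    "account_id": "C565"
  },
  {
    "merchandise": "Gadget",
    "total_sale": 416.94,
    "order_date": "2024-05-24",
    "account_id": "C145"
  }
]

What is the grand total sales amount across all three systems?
3006.47

Schema reconciliation - all amount fields map to sale amount:

store_west (revenue): 924.34
store_east (sale_amount): 998.95
store_central (total_sale): 1083.18

Grand total: 3006.47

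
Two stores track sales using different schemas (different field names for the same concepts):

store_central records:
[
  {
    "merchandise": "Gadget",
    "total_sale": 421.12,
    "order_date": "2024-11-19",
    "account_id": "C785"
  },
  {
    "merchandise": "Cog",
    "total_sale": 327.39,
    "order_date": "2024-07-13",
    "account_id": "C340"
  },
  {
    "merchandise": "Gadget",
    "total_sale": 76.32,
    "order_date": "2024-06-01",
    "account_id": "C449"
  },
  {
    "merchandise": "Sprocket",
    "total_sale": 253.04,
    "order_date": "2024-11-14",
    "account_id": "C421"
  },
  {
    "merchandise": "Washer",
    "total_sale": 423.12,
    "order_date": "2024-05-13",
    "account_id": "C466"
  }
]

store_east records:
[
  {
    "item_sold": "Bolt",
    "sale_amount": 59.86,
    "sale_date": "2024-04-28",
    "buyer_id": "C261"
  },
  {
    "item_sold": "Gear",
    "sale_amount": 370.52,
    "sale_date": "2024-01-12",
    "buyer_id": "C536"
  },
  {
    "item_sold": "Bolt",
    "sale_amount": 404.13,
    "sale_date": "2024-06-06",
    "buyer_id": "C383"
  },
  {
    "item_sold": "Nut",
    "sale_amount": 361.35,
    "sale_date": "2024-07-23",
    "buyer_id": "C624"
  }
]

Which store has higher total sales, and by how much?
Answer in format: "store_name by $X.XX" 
store_central by $305.13

Schema mapping: "total_sale" (store_central) = "sale_amount" (store_east) = sale amount

Total for store_central: 1500.99
Total for store_east: 1195.86

Difference: |1500.99 - 1195.86| = 305.13
store_central has higher sales by $305.13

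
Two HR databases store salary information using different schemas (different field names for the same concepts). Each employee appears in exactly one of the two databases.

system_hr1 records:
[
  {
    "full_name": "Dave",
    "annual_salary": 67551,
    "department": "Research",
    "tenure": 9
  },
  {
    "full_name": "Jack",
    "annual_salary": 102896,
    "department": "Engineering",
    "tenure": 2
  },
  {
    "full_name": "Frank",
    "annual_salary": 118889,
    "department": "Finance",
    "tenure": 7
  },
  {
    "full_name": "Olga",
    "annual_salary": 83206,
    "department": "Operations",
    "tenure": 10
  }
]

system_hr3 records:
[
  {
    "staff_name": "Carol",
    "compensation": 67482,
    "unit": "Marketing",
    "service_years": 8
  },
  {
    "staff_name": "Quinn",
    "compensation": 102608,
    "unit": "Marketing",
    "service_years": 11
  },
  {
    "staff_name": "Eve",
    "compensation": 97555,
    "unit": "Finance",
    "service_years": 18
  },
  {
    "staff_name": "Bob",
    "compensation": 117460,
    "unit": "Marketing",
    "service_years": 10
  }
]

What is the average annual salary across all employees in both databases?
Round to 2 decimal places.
94705.88

Schema mapping: "annual_salary" (system_hr1) = "compensation" (system_hr3) = annual salary

All salaries: [67551, 102896, 118889, 83206, 67482, 102608, 97555, 117460]
Sum: 757647
Count: 8
Average: 757647 / 8 = 94705.88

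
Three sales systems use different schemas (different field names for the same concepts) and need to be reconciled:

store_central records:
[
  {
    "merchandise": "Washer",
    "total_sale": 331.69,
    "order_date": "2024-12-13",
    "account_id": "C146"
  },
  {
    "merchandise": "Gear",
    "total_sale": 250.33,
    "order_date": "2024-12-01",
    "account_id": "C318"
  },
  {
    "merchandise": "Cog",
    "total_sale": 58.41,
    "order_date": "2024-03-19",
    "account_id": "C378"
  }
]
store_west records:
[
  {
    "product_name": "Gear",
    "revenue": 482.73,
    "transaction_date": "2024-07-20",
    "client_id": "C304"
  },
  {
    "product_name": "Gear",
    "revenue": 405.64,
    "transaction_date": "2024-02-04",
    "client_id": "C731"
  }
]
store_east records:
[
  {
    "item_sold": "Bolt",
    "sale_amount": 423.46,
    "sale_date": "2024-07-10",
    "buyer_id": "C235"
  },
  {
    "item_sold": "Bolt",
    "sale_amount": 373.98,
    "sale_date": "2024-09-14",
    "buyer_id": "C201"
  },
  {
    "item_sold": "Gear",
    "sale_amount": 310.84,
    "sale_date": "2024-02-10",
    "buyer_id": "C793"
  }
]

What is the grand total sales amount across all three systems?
2637.08

Schema reconciliation - all amount fields map to sale amount:

store_central (total_sale): 640.43
store_west (revenue): 888.37
store_east (sale_amount): 1108.28

Grand total: 2637.08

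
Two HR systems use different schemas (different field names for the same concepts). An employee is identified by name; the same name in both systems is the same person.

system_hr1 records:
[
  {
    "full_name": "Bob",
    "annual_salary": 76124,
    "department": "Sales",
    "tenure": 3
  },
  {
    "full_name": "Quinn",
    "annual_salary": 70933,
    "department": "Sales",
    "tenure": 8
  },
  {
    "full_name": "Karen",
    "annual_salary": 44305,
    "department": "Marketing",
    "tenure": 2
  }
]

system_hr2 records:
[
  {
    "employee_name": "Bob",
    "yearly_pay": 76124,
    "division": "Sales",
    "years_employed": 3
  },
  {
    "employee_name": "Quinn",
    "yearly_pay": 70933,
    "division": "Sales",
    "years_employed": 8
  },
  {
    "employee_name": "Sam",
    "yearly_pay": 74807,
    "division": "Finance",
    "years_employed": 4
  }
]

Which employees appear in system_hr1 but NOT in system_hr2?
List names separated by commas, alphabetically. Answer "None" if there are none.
Karen

Schema mapping: "full_name" (system_hr1) = "employee_name" (system_hr2) = employee name

Names in system_hr1: ['Bob', 'Karen', 'Quinn']
Names in system_hr2: ['Bob', 'Quinn', 'Sam']

In system_hr1 but not system_hr2: ['Karen']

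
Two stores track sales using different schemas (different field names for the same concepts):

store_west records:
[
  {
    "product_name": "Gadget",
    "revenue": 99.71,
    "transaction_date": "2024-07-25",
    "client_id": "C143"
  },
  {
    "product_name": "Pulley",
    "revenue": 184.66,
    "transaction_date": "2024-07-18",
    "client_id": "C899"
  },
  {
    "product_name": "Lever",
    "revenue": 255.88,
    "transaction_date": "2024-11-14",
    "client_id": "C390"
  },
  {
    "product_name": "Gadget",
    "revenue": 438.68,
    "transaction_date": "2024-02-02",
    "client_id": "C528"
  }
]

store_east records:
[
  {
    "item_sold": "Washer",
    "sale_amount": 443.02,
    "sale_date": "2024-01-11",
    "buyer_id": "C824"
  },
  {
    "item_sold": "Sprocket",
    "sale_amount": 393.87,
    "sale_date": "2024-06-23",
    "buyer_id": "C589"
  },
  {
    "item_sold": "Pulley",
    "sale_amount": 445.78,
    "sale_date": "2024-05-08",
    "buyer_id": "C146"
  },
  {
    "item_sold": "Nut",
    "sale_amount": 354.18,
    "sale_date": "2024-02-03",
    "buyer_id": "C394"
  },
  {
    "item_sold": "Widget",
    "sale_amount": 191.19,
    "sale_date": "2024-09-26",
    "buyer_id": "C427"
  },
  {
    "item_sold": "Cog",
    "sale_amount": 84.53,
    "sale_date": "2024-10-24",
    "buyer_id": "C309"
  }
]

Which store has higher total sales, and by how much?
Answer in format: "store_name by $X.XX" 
store_east by $933.64

Schema mapping: "revenue" (store_west) = "sale_amount" (store_east) = sale amount

Total for store_west: 978.93
Total for store_east: 1912.57

Difference: |978.93 - 1912.57| = 933.64
store_east has higher sales by $933.64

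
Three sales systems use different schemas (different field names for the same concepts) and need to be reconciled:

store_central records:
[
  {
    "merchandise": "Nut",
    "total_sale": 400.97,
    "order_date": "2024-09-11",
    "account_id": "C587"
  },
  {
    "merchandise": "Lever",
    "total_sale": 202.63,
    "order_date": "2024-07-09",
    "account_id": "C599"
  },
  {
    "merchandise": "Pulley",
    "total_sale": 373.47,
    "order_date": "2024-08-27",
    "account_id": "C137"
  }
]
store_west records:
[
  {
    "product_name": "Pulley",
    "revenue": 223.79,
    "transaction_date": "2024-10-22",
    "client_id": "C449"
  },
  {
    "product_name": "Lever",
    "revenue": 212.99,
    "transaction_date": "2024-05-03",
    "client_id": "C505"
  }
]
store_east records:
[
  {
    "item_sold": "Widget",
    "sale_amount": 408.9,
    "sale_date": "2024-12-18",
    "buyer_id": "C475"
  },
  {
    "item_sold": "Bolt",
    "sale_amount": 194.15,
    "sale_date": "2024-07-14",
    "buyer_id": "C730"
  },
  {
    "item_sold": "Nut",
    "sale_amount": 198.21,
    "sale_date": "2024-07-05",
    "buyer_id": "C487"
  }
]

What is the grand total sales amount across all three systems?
2215.11

Schema reconciliation - all amount fields map to sale amount:

store_central (total_sale): 977.07
store_west (revenue): 436.78
store_east (sale_amount): 801.26

Grand total: 2215.11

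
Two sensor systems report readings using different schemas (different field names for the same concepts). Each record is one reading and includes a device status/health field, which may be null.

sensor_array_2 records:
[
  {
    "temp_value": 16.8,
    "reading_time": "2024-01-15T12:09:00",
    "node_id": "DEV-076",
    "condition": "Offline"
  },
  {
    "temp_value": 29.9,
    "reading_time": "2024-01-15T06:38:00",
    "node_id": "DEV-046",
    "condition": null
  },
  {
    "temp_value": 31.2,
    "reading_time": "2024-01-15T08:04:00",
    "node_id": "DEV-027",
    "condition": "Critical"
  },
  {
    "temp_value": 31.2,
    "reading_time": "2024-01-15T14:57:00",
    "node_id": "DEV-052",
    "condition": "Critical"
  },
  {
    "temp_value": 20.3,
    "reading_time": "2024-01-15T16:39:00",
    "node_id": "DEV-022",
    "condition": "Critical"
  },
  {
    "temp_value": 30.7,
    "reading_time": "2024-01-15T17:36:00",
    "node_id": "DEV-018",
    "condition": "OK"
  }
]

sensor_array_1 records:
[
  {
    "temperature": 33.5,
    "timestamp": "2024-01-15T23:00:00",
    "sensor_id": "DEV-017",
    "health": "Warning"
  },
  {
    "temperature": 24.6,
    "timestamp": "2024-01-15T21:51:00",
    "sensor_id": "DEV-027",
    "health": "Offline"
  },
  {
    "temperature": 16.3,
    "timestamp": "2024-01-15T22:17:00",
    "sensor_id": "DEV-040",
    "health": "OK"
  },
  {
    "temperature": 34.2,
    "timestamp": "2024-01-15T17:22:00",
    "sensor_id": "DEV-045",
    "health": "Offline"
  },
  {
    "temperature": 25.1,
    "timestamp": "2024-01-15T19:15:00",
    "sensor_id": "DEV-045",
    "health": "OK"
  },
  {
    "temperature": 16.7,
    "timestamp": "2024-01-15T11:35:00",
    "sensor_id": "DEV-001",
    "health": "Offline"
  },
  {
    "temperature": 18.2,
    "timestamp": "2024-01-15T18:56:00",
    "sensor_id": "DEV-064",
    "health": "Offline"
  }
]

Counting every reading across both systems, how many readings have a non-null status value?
12

Schema mapping: "condition" (sensor_array_2) = "health" (sensor_array_1) = status

Non-null in sensor_array_2: 5
Non-null in sensor_array_1: 7

Total non-null: 5 + 7 = 12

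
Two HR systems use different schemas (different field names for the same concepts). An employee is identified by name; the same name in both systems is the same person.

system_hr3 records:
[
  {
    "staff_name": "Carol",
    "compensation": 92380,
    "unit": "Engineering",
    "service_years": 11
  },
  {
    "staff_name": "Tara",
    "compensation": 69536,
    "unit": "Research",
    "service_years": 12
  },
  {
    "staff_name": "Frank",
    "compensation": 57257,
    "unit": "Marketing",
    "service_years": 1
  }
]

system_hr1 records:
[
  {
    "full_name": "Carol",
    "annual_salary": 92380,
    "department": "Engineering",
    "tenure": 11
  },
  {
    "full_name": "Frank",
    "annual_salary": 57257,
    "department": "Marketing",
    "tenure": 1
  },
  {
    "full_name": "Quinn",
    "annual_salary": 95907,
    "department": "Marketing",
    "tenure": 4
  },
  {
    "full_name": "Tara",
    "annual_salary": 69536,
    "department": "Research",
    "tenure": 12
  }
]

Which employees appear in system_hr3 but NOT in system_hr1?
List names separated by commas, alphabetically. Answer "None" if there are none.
None

Schema mapping: "staff_name" (system_hr3) = "full_name" (system_hr1) = employee name

Names in system_hr3: ['Carol', 'Frank', 'Tara']
Names in system_hr1: ['Carol', 'Frank', 'Quinn', 'Tara']

In system_hr3 but not system_hr1: None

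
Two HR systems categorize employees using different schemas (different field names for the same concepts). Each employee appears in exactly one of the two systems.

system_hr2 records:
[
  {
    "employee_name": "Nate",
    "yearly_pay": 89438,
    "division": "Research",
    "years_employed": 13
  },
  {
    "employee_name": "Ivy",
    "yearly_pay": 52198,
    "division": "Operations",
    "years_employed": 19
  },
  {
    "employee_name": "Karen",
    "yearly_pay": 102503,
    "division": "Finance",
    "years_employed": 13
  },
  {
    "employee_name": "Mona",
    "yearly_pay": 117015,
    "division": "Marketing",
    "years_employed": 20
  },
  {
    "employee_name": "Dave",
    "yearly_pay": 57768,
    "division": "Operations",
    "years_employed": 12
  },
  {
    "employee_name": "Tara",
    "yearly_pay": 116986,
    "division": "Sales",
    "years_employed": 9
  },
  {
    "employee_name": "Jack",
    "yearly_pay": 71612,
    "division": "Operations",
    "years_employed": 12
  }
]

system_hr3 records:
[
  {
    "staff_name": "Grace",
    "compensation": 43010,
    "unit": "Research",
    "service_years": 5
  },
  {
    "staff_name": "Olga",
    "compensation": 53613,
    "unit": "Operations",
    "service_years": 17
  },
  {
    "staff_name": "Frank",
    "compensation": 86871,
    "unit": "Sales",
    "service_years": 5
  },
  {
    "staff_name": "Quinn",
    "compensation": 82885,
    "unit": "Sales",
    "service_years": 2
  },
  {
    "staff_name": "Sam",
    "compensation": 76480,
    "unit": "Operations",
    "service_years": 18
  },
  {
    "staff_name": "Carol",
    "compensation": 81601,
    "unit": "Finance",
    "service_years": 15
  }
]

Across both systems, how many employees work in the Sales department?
3

Schema mapping: "division" (system_hr2) = "unit" (system_hr3) = department

Sales employees in system_hr2: 1
Sales employees in system_hr3: 2

Total in Sales: 1 + 2 = 3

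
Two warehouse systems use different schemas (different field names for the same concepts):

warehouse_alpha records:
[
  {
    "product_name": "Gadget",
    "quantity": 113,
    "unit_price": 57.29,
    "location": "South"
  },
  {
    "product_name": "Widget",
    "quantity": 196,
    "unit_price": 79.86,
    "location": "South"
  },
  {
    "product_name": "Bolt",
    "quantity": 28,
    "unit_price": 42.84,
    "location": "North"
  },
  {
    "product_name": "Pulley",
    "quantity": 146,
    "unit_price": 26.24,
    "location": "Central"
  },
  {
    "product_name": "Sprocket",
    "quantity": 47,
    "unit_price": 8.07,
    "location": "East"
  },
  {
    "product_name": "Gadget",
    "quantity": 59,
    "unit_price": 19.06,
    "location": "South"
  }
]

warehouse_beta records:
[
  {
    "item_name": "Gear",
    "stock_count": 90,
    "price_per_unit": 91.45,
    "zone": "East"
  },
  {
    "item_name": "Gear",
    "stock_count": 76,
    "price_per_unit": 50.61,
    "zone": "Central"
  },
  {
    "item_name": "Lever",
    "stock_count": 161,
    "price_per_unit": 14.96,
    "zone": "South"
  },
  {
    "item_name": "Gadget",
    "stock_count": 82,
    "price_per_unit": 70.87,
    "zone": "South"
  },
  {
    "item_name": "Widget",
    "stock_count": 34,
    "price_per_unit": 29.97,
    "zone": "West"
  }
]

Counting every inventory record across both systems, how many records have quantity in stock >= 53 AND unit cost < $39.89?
3

Schema mappings:
- "quantity" (warehouse_alpha) = "stock_count" (warehouse_beta) = quantity
- "unit_price" (warehouse_alpha) = "price_per_unit" (warehouse_beta) = unit cost

Records meeting both conditions in warehouse_alpha: 2
Records meeting both conditions in warehouse_beta: 1

Total: 2 + 1 = 3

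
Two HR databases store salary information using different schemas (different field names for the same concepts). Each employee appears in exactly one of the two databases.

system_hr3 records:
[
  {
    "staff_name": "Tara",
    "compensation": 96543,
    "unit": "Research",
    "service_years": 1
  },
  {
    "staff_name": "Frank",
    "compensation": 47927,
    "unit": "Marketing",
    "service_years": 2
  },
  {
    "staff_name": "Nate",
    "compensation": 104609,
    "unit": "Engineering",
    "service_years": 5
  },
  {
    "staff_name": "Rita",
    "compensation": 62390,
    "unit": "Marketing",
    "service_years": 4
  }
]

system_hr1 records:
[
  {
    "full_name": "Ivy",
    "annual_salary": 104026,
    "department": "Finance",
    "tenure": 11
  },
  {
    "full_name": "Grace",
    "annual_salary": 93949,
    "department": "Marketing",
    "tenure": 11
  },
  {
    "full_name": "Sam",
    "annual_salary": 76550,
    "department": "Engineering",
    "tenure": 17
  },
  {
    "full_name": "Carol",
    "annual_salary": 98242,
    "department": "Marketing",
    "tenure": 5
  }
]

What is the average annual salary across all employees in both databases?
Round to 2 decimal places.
85529.50

Schema mapping: "compensation" (system_hr3) = "annual_salary" (system_hr1) = annual salary

All salaries: [96543, 47927, 104609, 62390, 104026, 93949, 76550, 98242]
Sum: 684236
Count: 8
Average: 684236 / 8 = 85529.50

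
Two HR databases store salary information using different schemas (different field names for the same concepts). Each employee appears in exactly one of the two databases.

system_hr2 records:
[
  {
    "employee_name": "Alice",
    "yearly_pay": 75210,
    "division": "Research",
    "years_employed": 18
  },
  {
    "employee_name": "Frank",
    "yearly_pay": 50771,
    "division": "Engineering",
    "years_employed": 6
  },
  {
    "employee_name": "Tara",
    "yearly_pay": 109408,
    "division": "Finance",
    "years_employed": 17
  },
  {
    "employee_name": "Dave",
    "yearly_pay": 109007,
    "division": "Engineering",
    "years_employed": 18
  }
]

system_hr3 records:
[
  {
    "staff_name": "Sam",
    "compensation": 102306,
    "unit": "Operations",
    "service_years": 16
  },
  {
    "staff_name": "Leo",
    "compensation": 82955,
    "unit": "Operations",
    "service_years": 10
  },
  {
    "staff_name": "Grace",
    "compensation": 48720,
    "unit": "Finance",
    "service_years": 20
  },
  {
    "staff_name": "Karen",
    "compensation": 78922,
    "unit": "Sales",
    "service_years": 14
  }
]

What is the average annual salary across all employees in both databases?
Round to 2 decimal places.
82162.38

Schema mapping: "yearly_pay" (system_hr2) = "compensation" (system_hr3) = annual salary

All salaries: [75210, 50771, 109408, 109007, 102306, 82955, 48720, 78922]
Sum: 657299
Count: 8
Average: 657299 / 8 = 82162.38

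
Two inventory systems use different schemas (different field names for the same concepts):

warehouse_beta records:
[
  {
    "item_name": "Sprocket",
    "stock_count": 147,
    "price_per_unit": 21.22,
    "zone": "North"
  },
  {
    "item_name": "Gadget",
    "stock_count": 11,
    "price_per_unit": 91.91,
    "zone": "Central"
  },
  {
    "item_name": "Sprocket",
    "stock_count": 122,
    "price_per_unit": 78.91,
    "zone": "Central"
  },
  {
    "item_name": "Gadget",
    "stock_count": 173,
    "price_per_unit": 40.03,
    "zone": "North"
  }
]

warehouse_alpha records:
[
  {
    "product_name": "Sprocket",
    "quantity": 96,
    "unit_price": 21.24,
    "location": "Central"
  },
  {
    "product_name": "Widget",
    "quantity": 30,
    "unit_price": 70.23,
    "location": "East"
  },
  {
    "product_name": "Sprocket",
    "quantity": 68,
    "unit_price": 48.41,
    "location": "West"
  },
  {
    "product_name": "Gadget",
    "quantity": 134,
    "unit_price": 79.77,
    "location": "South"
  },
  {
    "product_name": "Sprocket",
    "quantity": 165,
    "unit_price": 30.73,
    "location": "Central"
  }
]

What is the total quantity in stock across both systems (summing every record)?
946

To reconcile these schemas, identify the field holding the quantity in stock in each system:
1. In warehouse_beta it is "stock_count"
2. In warehouse_alpha it is "quantity"

From warehouse_beta: 147 + 11 + 122 + 173 = 453
From warehouse_alpha: 96 + 30 + 68 + 134 + 165 = 493

Total: 453 + 493 = 946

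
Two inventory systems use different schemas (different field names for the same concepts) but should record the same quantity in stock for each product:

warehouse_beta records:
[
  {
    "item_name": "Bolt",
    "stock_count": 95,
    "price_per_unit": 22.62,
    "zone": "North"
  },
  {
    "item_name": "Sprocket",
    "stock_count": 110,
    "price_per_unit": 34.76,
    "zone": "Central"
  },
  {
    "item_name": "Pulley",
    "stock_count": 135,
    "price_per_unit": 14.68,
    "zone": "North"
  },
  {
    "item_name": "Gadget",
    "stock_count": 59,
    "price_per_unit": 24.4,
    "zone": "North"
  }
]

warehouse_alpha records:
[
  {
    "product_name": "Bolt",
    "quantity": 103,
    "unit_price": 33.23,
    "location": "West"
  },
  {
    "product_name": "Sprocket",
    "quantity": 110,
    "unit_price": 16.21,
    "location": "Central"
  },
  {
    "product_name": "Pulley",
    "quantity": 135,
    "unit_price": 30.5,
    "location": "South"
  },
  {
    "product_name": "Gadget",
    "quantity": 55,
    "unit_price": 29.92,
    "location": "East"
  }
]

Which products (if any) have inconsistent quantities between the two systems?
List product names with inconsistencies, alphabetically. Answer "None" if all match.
Bolt, Gadget

Schema mappings:
- "item_name" (warehouse_beta) = "product_name" (warehouse_alpha) = product name
- "stock_count" (warehouse_beta) = "quantity" (warehouse_alpha) = quantity

Comparison:
  Bolt: 95 vs 103 - MISMATCH
  Sprocket: 110 vs 110 - MATCH
  Pulley: 135 vs 135 - MATCH
  Gadget: 59 vs 55 - MISMATCH

Products with inconsistencies: Bolt, Gadget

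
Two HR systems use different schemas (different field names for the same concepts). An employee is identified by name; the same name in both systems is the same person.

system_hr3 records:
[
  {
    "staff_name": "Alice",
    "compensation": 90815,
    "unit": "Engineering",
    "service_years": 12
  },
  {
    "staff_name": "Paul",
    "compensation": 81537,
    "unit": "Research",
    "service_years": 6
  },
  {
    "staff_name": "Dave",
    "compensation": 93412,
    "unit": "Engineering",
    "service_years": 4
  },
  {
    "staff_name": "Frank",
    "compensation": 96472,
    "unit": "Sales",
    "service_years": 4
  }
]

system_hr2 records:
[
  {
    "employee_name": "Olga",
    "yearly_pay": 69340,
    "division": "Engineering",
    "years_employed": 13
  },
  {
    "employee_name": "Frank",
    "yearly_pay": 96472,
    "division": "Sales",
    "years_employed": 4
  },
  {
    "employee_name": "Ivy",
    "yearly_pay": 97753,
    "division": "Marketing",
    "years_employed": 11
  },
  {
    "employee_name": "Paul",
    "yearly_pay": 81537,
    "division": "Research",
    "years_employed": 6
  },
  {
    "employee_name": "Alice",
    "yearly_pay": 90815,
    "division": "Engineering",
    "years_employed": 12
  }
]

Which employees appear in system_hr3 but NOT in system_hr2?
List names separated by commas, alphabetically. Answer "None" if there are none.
Dave

Schema mapping: "staff_name" (system_hr3) = "employee_name" (system_hr2) = employee name

Names in system_hr3: ['Alice', 'Dave', 'Frank', 'Paul']
Names in system_hr2: ['Alice', 'Frank', 'Ivy', 'Olga', 'Paul']

In system_hr3 but not system_hr2: ['Dave']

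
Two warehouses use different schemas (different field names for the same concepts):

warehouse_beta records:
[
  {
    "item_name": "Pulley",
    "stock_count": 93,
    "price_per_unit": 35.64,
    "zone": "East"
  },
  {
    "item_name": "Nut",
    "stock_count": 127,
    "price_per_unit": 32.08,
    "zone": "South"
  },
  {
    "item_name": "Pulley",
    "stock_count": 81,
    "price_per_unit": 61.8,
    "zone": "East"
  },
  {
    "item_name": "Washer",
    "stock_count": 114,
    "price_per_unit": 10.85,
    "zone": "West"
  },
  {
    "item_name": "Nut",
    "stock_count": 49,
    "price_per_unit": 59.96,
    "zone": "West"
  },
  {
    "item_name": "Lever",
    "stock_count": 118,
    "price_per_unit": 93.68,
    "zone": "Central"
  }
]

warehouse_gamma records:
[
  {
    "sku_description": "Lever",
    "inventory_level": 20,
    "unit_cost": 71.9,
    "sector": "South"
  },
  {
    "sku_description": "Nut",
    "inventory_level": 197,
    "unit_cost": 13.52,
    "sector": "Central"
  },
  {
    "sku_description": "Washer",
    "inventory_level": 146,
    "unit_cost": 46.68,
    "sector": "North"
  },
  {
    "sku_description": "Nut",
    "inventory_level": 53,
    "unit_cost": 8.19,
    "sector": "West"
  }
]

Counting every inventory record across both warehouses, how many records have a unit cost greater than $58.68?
4

Schema mapping: "price_per_unit" (warehouse_beta) = "unit_cost" (warehouse_gamma) = unit cost

Records > $58.68 in warehouse_beta: 3
Records > $58.68 in warehouse_gamma: 1

Total count: 3 + 1 = 4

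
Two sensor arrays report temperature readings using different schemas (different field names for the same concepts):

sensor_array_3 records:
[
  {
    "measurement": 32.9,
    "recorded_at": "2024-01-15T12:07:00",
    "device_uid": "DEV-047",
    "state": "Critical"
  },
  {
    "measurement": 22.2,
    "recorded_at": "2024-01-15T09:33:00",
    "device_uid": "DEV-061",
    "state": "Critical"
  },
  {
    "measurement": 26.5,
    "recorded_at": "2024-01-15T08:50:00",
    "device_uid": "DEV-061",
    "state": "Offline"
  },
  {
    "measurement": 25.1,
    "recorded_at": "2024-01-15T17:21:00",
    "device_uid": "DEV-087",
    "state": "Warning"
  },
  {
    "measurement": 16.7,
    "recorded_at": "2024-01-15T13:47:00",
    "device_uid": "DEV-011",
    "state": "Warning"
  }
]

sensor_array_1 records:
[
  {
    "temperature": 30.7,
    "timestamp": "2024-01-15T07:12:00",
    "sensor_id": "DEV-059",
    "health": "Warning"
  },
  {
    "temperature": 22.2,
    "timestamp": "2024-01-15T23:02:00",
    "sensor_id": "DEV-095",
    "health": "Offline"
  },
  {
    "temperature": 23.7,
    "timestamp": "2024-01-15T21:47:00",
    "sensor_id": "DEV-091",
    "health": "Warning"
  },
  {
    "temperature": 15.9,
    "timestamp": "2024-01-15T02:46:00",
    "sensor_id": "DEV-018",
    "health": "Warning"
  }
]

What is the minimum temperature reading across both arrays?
15.9

Schema mapping: "measurement" (sensor_array_3) = "temperature" (sensor_array_1) = temperature reading

Minimum in sensor_array_3: 16.7
Minimum in sensor_array_1: 15.9

Overall minimum: min(16.7, 15.9) = 15.9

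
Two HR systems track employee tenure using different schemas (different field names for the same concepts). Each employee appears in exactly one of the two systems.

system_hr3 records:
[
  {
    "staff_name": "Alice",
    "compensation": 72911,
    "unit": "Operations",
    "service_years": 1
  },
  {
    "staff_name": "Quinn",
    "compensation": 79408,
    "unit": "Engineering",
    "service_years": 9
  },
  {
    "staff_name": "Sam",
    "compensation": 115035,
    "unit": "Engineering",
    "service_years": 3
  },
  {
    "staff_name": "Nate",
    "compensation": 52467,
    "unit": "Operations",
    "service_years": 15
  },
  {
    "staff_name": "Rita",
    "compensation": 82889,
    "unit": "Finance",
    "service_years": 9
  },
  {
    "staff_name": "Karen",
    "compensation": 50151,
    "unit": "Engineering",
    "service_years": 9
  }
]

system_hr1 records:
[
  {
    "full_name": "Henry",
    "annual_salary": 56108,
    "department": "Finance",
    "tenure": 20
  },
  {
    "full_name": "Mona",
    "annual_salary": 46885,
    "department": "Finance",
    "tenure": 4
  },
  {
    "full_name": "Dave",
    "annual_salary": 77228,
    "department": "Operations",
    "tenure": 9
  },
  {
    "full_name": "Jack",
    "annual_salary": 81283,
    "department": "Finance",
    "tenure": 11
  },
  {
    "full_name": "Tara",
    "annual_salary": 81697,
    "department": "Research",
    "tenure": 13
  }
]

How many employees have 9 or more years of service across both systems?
8

Reconcile schemas: "service_years" (system_hr3) = "tenure" (system_hr1) = years of service

From system_hr3: 4 employees with >= 9 years
From system_hr1: 4 employees with >= 9 years

Total: 4 + 4 = 8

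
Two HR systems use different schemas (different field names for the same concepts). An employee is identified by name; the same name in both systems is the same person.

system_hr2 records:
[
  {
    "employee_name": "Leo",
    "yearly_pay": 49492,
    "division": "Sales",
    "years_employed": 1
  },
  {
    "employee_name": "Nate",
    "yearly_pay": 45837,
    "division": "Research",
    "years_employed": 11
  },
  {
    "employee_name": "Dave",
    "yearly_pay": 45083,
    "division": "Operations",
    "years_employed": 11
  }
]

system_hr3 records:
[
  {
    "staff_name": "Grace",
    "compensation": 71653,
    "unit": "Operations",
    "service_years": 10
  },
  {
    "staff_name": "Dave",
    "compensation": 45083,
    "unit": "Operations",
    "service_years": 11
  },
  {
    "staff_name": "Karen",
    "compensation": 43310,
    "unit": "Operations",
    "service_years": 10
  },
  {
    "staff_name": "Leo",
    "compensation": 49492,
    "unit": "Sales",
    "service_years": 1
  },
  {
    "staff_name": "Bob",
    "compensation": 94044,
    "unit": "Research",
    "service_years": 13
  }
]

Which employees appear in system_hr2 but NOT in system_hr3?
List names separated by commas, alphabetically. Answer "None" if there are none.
Nate

Schema mapping: "employee_name" (system_hr2) = "staff_name" (system_hr3) = employee name

Names in system_hr2: ['Dave', 'Leo', 'Nate']
Names in system_hr3: ['Bob', 'Dave', 'Grace', 'Karen', 'Leo']

In system_hr2 but not system_hr3: ['Nate']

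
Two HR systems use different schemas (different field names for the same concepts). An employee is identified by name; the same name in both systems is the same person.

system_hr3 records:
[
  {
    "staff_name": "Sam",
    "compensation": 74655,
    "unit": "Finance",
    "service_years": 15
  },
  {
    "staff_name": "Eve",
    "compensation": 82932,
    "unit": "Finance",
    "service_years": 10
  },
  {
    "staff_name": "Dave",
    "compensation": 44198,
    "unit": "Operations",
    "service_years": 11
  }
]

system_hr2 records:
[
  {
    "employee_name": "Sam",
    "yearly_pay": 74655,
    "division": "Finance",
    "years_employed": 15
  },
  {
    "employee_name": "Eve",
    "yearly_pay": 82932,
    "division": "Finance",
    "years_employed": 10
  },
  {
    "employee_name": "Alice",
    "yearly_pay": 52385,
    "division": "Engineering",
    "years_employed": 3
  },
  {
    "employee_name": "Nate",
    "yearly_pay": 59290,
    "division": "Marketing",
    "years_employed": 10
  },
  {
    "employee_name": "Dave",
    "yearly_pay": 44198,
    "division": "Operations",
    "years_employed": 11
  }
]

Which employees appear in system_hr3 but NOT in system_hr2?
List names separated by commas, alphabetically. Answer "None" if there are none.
None

Schema mapping: "staff_name" (system_hr3) = "employee_name" (system_hr2) = employee name

Names in system_hr3: ['Dave', 'Eve', 'Sam']
Names in system_hr2: ['Alice', 'Dave', 'Eve', 'Nate', 'Sam']

In system_hr3 but not system_hr2: None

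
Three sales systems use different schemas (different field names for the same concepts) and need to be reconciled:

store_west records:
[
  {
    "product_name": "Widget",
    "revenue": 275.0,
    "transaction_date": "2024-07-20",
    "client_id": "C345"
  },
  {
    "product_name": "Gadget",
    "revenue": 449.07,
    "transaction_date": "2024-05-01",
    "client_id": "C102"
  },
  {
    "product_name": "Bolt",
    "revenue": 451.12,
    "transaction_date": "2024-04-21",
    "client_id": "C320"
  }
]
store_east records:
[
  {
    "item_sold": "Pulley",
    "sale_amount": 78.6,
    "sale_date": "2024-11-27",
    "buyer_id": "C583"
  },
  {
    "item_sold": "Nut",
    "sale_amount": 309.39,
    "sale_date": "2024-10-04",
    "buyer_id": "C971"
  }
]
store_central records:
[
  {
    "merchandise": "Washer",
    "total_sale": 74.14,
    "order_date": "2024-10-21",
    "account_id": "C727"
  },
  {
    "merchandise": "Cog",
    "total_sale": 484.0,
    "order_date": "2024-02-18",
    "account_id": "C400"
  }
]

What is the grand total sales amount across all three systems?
2121.32

Schema reconciliation - all amount fields map to sale amount:

store_west (revenue): 1175.19
store_east (sale_amount): 387.99
store_central (total_sale): 558.14

Grand total: 2121.32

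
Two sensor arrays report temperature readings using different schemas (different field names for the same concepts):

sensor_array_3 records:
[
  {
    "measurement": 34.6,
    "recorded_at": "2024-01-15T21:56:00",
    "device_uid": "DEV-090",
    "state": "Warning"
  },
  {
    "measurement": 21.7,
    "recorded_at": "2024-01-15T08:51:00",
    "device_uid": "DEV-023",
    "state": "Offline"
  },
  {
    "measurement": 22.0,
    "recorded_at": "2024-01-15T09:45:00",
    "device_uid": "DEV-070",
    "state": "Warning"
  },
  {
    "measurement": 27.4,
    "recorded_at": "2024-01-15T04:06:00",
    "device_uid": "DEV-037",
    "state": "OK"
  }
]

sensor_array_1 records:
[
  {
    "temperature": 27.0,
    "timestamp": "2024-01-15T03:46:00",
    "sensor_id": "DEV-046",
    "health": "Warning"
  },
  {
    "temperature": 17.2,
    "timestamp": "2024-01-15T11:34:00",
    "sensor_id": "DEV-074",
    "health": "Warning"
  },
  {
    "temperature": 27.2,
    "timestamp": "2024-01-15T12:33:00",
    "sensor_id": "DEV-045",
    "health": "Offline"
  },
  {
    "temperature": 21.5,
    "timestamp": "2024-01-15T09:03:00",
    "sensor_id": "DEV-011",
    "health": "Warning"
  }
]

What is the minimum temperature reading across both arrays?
17.2

Schema mapping: "measurement" (sensor_array_3) = "temperature" (sensor_array_1) = temperature reading

Minimum in sensor_array_3: 21.7
Minimum in sensor_array_1: 17.2

Overall minimum: min(21.7, 17.2) = 17.2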